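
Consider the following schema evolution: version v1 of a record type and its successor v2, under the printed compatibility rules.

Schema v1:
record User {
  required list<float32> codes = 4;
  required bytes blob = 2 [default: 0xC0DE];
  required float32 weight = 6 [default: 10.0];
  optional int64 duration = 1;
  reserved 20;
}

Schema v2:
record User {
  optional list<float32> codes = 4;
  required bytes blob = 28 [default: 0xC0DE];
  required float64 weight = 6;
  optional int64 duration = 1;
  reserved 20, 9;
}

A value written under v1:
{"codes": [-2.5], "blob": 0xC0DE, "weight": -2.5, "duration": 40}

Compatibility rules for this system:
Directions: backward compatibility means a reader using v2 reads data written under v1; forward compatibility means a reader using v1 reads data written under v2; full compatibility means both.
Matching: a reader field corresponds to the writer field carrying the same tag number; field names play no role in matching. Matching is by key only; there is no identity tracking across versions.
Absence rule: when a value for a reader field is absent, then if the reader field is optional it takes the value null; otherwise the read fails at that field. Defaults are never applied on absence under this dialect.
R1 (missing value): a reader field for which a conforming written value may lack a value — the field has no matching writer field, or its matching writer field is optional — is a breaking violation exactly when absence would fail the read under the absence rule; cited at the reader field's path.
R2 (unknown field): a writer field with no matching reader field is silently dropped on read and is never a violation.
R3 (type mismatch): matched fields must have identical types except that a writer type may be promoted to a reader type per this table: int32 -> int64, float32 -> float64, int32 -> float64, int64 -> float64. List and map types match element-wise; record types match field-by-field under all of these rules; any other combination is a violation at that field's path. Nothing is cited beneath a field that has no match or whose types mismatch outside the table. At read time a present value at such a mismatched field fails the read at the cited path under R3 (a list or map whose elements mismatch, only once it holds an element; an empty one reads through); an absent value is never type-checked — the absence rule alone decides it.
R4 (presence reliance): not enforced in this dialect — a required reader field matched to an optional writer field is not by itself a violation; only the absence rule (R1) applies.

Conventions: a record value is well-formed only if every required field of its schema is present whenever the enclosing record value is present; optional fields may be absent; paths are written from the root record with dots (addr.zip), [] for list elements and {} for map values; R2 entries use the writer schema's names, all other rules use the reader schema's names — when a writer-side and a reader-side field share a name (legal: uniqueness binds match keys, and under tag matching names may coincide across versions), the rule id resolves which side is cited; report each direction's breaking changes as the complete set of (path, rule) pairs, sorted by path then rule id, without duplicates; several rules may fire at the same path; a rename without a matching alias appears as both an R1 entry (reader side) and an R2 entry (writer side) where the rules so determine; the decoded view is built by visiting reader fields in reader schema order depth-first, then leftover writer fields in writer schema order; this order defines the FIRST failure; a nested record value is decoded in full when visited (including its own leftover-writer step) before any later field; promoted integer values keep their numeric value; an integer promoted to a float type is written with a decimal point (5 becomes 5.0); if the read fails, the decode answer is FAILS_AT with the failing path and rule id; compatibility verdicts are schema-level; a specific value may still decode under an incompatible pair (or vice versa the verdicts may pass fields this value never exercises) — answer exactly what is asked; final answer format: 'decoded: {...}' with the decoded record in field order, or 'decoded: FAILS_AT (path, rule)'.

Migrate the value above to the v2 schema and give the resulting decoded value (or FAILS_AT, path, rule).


decoded: FAILS_AT (blob, R1)

each type pair in User: writer, then reader
decoding the User value with the v2 reader:
  codes := [-2.5]
  read fails at blob under R1 (no fill)
  => FAILS_AT (blob, R1)
remaining User differences; none change what is asked:
  field weight in record User: type float32 changed to float64 (its default is dropped) -> shifts the User verdicts, not this decode
  field codes in record User: required changed to optional -> shifts the User verdicts, not this decode


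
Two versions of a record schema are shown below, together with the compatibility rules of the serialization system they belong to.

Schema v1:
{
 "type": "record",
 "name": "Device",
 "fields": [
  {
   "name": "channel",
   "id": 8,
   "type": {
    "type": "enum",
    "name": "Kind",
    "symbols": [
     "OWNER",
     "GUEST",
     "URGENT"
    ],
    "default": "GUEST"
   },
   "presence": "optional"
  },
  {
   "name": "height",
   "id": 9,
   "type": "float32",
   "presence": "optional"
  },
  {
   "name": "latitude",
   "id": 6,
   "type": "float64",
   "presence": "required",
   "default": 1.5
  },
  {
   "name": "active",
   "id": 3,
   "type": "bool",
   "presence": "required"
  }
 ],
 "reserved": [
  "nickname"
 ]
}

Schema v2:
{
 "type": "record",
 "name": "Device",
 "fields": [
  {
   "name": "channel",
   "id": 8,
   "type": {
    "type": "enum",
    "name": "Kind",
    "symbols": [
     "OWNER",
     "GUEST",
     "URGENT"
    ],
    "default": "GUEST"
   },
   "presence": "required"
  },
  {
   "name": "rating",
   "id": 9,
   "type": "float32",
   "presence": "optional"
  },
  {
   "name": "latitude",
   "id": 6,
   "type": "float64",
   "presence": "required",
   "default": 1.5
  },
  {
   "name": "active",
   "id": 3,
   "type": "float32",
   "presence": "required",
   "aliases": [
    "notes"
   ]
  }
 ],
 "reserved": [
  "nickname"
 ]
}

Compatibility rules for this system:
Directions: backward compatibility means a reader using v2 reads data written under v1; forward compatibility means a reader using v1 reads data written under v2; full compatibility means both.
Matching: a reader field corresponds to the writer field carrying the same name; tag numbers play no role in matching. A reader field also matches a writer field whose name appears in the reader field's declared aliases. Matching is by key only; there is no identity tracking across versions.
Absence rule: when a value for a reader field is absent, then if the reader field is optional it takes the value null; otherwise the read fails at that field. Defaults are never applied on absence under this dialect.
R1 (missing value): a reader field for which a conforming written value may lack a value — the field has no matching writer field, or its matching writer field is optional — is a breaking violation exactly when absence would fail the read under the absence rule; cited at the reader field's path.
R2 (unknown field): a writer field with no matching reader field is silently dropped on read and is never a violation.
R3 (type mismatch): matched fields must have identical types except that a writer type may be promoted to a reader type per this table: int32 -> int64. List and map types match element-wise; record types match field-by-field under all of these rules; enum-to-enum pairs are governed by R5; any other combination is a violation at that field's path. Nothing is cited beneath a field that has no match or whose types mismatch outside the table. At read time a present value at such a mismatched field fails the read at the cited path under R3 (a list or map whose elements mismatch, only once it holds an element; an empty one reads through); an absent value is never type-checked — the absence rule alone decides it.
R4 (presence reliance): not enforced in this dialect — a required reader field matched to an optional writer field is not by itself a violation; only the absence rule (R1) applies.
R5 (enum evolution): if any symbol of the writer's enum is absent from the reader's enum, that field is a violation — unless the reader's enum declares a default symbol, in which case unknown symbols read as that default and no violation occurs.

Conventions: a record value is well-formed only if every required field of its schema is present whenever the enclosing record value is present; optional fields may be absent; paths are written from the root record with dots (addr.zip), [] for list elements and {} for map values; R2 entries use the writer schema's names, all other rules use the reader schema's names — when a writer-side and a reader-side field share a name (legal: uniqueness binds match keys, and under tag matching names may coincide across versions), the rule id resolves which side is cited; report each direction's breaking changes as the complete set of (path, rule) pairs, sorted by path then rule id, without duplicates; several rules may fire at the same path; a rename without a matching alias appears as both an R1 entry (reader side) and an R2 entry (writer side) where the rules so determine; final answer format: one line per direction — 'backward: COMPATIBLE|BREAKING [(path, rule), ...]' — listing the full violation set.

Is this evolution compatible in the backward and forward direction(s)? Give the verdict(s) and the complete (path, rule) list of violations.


backward: BREAKING [(active, R3), (channel, R1)]; forward: BREAKING [(active, R3)]

the writer's type comes first in each Device pair
backward for Device (reader v2, writer v1):
  channel <- channel (Kind -> Kind, writer optional)
  rating: no writer-side match
  latitude <- latitude (float64 -> float64, writer required)
  active <- active (bool -> float32, writer required)
  writer field height has no reader counterpart
  breaking: (active, R3)
  breaking: (channel, R1)
  => backward: BREAKING (2)
forward for Device (reader v1, writer v2):
  channel <- channel (Kind -> Kind, writer required)
  height: no writer-side match
  latitude <- latitude (float64 -> float64, writer required)
  active <- active (float32 -> bool, writer required)
  writer field rating has no reader counterpart
  breaking: (active, R3)
  => forward: BREAKING (1)


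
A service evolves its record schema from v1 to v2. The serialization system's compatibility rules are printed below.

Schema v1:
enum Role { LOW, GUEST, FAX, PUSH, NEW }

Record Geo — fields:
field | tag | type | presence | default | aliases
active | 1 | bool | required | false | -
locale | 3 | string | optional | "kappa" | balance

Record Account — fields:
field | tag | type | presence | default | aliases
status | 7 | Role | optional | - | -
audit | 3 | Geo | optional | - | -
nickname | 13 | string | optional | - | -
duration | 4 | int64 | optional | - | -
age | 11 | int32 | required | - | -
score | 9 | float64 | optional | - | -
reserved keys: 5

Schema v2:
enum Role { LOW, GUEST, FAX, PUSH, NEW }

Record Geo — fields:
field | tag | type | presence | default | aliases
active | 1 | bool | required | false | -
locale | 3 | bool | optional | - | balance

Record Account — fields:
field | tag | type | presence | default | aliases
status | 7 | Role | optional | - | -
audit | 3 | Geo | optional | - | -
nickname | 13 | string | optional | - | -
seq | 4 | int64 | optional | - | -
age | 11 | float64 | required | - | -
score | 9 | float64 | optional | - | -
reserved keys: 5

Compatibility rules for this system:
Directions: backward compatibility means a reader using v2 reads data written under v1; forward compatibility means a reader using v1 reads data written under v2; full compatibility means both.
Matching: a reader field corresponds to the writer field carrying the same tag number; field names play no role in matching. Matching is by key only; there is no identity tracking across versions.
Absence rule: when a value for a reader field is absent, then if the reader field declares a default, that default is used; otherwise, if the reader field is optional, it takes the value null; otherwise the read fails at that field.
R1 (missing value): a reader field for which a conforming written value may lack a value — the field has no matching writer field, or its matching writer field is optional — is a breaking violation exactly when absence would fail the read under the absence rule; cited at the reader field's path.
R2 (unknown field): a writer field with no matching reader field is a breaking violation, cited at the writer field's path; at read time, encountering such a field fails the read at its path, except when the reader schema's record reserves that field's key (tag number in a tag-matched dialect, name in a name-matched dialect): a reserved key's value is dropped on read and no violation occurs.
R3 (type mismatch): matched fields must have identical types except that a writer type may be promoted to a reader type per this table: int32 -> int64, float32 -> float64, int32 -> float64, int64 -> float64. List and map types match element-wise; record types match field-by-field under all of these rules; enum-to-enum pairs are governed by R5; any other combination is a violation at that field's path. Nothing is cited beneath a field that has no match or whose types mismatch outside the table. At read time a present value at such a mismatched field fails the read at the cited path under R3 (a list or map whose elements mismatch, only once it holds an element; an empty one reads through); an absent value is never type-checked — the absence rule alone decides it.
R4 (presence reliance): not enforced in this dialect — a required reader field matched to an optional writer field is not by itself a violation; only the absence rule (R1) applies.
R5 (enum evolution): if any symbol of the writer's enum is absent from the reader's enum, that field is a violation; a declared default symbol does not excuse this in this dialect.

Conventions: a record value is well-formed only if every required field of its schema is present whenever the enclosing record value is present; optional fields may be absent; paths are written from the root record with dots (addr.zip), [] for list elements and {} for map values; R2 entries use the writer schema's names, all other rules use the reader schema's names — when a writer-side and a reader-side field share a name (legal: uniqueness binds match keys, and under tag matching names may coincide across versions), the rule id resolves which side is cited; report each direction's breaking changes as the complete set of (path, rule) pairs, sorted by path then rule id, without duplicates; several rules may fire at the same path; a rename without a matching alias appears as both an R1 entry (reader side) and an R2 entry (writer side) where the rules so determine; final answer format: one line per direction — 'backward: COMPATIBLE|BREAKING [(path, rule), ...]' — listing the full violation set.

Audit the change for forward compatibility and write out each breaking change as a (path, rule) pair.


arrows below run writer -> reader for Account
forward for Account (reader v1, writer v2):
  status <- status (Role -> Role, writer optional)
  audit <- audit (Geo -> Geo, writer optional)
  nickname <- nickname (string -> string, writer optional)
  duration <- seq (int64 -> int64, writer optional)
  age <- age (float64 -> int32, writer required)
  score <- score (float64 -> float64, writer optional)
  audit.active <- audit.active (bool -> bool, writer required)
  audit.locale <- audit.locale (bool -> string, writer optional)
  R3 fires at age
  R3 fires at audit.locale
  forward on Account therefore BREAKING (2)
remaining Account differences; none change what is asked:
  renamed field duration to seq in record Account -> no rule fires on it in Account's dialect; the asked verdict holds

forward: BREAKING [(age, R3), (audit.locale, R3)]


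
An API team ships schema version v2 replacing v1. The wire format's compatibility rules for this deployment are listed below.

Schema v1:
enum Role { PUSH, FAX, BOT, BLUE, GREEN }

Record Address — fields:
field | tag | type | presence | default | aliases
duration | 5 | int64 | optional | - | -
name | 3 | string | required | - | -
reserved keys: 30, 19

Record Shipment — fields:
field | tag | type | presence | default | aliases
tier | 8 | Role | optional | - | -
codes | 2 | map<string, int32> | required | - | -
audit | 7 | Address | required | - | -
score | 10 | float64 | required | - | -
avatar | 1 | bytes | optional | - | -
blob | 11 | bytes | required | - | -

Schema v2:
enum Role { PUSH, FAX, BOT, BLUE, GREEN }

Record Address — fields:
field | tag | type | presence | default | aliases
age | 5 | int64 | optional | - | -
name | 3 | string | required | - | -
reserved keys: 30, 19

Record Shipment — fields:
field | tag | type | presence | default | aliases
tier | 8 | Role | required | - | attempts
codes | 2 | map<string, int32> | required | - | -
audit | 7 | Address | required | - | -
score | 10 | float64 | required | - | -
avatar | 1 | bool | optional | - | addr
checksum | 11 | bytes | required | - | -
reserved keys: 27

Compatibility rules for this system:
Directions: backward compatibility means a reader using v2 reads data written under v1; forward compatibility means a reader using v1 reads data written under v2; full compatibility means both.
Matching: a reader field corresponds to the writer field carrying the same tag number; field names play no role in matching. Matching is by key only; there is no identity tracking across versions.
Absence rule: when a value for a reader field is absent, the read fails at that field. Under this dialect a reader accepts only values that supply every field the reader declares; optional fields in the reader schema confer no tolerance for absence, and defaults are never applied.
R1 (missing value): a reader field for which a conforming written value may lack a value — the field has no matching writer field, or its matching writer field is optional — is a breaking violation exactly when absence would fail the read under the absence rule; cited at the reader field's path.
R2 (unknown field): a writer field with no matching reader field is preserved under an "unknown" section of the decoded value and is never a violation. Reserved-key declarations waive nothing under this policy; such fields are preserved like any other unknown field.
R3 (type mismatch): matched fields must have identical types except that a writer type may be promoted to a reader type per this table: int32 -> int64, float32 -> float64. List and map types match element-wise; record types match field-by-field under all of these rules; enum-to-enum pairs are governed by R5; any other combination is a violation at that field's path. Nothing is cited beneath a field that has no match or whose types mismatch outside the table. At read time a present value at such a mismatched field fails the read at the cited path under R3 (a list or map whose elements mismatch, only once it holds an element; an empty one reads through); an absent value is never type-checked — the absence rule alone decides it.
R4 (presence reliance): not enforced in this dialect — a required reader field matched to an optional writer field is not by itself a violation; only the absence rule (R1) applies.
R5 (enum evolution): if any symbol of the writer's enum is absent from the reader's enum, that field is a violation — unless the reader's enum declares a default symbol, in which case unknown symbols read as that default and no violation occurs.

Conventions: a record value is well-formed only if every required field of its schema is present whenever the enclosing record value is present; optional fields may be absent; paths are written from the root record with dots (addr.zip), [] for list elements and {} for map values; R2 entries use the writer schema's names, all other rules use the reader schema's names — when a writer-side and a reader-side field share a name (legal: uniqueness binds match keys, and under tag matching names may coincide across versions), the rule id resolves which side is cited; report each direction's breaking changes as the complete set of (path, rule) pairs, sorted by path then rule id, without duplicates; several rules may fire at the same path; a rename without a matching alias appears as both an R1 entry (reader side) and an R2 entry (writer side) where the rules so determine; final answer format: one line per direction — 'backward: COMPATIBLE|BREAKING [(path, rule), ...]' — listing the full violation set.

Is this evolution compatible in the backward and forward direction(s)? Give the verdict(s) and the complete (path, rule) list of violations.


in Shipment below, arrows point writer -> reader
backward pass over Shipment, reader schema v2, writer schema v1:
  Role -> Role, writer optional: tier aligns to tier
  map<string, int32> -> map<string, int32>, writer required: codes aligns to codes
  Address -> Address, writer required: audit aligns to audit
  float64 -> float64, writer required: score aligns to score
  bytes -> bool, writer optional: avatar aligns to avatar
  bytes -> bytes, writer required: checksum aligns to blob
  int64 -> int64, writer optional: audit.age aligns to audit.duration
  string -> string, writer required: audit.name aligns to audit.name
  rule R1 violated at audit.age
  rule R1 violated at avatar
  rule R3 violated at avatar
  rule R1 violated at tier
  backward on Shipment therefore BREAKING (4)
forward pass over Shipment, reader schema v1, writer schema v2:
  Role -> Role, writer required: tier aligns to tier
  map<string, int32> -> map<string, int32>, writer required: codes aligns to codes
  Address -> Address, writer required: audit aligns to audit
  float64 -> float64, writer required: score aligns to score
  bool -> bytes, writer optional: avatar aligns to avatar
  bytes -> bytes, writer required: blob aligns to checksum
  int64 -> int64, writer optional: audit.duration aligns to audit.age
  string -> string, writer required: audit.name aligns to audit.name
  rule R1 violated at audit.duration
  rule R1 violated at avatar
  rule R3 violated at avatar
  forward on Shipment therefore BREAKING (3)

backward: BREAKING [(audit.age, R1), (avatar, R1), (avatar, R3), (tier, R1)]; forward: BREAKING [(audit.duration, R1), (avatar, R1), (avatar, R3)]


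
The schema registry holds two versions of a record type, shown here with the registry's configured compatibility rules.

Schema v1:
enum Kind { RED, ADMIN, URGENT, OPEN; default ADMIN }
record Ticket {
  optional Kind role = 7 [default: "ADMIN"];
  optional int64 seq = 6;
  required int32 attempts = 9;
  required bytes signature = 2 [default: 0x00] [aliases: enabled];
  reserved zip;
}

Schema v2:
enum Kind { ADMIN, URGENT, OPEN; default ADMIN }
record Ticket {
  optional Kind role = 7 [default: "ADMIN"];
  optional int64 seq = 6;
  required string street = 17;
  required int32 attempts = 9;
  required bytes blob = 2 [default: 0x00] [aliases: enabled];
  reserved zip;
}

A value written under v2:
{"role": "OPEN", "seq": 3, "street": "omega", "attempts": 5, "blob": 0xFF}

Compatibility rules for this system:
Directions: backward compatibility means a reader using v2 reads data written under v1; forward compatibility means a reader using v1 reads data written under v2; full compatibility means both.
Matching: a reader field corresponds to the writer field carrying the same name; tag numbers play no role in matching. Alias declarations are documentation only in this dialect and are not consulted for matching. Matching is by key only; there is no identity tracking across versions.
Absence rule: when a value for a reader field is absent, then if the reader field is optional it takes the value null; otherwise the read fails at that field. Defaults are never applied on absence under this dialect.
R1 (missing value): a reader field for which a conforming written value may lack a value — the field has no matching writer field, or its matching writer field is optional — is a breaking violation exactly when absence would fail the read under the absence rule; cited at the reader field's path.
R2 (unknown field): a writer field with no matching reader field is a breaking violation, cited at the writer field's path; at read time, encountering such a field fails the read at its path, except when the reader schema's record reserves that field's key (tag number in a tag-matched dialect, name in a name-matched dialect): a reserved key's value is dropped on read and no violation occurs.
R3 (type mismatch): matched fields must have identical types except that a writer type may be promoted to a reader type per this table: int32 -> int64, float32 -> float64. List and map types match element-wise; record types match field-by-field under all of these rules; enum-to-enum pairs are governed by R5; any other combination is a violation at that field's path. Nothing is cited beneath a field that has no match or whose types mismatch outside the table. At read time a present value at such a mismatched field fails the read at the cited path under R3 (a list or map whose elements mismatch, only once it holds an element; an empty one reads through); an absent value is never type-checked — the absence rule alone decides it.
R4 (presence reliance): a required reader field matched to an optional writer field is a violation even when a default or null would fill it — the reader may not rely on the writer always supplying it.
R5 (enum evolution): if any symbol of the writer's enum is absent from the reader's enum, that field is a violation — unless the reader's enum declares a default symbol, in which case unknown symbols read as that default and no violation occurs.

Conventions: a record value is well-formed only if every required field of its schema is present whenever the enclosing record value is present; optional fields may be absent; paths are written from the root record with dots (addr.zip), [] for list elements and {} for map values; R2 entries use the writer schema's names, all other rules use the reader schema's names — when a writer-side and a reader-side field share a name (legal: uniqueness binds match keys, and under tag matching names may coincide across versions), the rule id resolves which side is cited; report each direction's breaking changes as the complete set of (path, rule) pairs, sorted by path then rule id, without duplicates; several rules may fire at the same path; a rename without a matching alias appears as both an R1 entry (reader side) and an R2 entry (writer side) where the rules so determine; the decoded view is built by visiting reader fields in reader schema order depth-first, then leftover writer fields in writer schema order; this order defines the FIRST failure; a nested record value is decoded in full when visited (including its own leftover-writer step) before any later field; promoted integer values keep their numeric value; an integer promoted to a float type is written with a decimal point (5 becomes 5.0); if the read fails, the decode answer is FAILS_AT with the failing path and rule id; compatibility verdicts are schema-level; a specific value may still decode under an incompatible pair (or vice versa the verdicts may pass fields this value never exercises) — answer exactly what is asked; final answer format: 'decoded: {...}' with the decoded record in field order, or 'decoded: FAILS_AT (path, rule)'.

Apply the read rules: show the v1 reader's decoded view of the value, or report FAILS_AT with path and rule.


each type pair in Ticket: writer, then reader
decode walk for Ticket under reader schema v1:
  role := "OPEN"
  seq := 3
  attempts := 5
  read fails at signature under R1 (no fill)
  => FAILS_AT (signature, R1)
ruling out the remaining Ticket differences:
  enum Kind (field role in record Ticket): symbol RED removed -> inert under this dialect — no rule fires on Ticket and the result does not move
  added field street to record Ticket: required string, tag 17 (in v2 it sits immediately before attempts) -> a verdict-level change on Ticket — the shown value reads the same

decoded: FAILS_AT (signature, R1)


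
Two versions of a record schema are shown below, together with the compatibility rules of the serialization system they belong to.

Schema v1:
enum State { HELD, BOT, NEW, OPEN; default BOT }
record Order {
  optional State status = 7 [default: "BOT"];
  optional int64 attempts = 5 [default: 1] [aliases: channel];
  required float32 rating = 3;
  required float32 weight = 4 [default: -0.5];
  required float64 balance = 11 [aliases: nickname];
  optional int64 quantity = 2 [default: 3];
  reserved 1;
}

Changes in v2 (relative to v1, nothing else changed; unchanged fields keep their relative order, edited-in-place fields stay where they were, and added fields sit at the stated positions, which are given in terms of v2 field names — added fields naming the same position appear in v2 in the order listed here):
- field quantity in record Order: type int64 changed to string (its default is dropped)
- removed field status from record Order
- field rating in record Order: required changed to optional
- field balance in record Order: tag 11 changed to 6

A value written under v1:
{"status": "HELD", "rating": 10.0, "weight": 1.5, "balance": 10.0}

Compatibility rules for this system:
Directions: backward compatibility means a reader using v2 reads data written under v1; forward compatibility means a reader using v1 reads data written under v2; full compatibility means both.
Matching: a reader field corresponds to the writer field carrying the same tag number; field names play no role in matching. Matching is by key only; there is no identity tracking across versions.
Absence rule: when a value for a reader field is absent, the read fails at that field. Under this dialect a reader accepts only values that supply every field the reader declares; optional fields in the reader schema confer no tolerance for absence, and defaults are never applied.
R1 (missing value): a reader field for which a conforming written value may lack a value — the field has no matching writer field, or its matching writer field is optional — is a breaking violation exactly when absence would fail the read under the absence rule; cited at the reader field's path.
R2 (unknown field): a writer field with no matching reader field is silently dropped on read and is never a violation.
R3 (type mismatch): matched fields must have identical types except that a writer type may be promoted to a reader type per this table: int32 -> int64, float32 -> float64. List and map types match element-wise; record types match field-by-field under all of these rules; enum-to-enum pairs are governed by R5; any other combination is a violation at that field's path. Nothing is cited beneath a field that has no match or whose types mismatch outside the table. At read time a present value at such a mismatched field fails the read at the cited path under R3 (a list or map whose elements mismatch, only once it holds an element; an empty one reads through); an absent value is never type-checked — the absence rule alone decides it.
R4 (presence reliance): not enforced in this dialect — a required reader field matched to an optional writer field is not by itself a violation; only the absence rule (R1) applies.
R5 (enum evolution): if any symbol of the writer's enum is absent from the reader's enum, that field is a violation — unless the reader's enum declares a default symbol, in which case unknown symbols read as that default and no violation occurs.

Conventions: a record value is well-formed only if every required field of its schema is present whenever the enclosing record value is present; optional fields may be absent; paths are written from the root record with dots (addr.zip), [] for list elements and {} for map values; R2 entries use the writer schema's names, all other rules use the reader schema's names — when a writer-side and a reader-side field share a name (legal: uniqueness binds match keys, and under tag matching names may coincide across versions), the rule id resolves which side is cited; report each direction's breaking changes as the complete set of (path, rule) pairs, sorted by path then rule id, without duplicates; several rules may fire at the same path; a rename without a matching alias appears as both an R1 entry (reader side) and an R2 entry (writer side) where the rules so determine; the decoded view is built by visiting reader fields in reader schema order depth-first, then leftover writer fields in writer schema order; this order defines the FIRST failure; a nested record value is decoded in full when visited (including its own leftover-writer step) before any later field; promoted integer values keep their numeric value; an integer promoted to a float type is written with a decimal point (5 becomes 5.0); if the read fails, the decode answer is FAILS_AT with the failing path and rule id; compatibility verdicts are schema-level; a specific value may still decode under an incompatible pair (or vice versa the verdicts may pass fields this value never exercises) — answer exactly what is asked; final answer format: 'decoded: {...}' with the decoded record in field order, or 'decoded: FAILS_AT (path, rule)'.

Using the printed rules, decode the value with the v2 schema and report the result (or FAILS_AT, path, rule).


each type pair in Order: writer, then reader
migrating the Order value to v2:
  read fails at attempts under R1 (no fill)
  => FAILS_AT (attempts, R1)
remaining Order differences; none change what is asked:
  field quantity in record Order: type int64 changed to string (its default is dropped) -> shifts the Order verdicts, not this decode
  removed field status from record Order -> shifts the Order verdicts, not this decode
  field rating in record Order: required changed to optional -> shifts the Order verdicts, not this decode
  field balance in record Order: tag 11 changed to 6 -> shifts the Order verdicts, not this decode

decoded: FAILS_AT (attempts, R1)


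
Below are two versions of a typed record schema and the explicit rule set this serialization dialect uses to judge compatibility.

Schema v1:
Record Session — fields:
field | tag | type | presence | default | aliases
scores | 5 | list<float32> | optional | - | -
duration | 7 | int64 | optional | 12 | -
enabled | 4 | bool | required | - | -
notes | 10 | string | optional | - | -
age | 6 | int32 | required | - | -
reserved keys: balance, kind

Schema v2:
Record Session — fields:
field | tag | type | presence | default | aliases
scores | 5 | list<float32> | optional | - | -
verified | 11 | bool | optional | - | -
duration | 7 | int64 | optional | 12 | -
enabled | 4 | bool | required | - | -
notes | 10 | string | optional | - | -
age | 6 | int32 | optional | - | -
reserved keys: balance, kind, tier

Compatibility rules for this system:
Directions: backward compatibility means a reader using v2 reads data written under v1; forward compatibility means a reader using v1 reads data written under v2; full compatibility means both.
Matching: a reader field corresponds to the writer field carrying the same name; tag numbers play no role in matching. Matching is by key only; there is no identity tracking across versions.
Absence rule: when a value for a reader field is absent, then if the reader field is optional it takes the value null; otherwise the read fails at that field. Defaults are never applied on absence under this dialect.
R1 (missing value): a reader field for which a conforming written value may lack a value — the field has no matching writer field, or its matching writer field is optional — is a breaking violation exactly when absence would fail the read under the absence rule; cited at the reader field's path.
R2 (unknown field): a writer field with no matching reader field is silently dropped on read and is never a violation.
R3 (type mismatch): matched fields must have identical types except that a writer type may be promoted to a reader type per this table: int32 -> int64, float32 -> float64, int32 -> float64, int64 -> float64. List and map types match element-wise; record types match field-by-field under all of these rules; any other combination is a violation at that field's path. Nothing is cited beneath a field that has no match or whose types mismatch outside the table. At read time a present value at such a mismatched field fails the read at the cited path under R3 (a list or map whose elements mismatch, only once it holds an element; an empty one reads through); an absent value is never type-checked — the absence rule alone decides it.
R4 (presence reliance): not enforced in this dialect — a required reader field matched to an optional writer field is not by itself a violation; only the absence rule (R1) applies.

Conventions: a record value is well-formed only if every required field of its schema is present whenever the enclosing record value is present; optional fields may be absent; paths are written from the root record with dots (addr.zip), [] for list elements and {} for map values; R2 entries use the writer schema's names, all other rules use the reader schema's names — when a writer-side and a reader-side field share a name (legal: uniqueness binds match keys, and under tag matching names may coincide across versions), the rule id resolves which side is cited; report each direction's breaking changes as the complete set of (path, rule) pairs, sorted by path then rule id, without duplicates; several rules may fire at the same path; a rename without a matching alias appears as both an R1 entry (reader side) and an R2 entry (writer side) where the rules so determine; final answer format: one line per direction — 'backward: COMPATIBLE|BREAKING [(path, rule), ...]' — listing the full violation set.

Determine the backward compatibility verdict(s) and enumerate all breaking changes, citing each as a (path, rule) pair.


the writer's type comes first in each Session pair
checking backward for Session: reader v2 against writer v1:
  writer optional, list<float32> -> list<float32>: reader scores maps from writer scores
  verified: no writer match
  writer optional, int64 -> int64: reader duration maps from writer duration
  writer required, bool -> bool: reader enabled maps from writer enabled
  writer optional, string -> string: reader notes maps from writer notes
  writer required, int32 -> int32: reader age maps from writer age
  => backward: COMPATIBLE
the other Session changes do not affect what is asked:
  added field verified to record Session: optional bool, tag 11 (in v2 it sits immediately before duration) -> no rule fires on it in Session's dialect; the asked verdict holds
  field age in record Session: required changed to optional -> matters only for Session's forward compatibility — outside the asked direction

backward: COMPATIBLE []


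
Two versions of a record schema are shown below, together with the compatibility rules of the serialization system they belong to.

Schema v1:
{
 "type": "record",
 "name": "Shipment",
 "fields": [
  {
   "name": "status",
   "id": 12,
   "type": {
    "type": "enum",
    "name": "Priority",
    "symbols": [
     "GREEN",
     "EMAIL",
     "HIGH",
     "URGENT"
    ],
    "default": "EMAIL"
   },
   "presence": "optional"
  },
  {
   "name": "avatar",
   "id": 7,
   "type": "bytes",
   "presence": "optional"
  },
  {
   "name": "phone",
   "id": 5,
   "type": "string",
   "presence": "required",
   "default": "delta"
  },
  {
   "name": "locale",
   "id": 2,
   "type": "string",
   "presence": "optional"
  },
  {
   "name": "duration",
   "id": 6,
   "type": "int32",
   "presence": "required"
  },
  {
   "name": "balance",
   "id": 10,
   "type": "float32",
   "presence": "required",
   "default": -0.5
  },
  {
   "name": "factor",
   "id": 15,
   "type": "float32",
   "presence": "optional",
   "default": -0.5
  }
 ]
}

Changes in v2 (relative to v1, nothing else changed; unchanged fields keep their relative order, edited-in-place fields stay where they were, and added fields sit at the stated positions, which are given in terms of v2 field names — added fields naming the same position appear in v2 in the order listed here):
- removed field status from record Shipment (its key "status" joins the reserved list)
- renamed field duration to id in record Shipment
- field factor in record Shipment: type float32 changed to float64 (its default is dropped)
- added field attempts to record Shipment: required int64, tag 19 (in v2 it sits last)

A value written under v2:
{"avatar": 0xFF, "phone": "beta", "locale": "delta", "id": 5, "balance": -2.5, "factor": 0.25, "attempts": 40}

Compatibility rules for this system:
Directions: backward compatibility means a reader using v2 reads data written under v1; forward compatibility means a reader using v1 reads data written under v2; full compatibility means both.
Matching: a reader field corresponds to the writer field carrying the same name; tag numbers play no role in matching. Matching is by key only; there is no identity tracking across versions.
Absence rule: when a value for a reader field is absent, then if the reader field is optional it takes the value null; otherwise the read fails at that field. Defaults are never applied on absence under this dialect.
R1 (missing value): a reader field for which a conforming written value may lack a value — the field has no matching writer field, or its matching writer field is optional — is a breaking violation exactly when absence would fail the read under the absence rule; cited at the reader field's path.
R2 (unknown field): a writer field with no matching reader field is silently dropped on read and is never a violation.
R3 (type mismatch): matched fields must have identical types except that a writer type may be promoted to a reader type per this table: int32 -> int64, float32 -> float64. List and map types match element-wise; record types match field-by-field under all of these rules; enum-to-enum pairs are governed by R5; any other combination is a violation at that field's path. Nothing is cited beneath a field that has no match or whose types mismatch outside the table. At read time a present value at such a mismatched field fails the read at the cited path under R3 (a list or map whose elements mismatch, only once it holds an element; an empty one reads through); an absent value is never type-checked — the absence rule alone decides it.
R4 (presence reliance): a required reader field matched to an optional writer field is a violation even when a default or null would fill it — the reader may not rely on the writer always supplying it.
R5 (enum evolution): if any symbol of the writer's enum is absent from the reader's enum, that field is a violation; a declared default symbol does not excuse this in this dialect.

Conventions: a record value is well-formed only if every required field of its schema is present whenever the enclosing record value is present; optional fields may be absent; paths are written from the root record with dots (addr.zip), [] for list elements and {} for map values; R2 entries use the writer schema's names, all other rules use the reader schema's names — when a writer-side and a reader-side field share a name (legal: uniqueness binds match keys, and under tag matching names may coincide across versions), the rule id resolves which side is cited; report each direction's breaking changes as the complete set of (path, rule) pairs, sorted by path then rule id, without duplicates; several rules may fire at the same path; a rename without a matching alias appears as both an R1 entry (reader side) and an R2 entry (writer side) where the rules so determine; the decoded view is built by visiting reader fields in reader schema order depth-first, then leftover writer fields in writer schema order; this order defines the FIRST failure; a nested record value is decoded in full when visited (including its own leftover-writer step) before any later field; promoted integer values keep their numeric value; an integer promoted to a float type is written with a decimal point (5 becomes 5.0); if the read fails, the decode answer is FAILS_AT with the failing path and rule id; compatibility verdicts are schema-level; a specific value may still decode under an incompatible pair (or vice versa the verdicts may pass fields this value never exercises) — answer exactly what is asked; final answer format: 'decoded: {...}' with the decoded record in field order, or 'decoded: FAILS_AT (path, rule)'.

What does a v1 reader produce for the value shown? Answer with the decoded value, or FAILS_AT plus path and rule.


the writer's type comes first in each Shipment pair
migrating the Shipment value to v1:
  status := null (not supplied -> null)
  avatar := 0xFF
  phone := "beta"
  locale := "delta"
  read fails at duration under R1 (no fill)
  => FAILS_AT (duration, R1)
diffs on Shipment not affecting the asked answer:
  removed field status from record Shipment (its key "status" joins the reserved list) -> no rule fires on it and the decoded Shipment view is identical with or without it
  field factor in record Shipment: type float32 changed to float64 (its default is dropped) -> schema-level compatibility only; this Shipment value's decode is unchanged
  added field attempts to record Shipment: required int64, tag 19 (in v2 it sits last) -> schema-level compatibility only; this Shipment value's decode is unchanged

decoded: FAILS_AT (duration, R1)
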